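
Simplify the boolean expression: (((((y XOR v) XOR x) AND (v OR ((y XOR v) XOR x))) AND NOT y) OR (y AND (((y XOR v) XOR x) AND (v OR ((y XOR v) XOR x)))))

By distribution ((E AND v) OR (E AND NOT v) = E) then absorption (E AND (E OR v) = E):
= ((y XOR v) XOR x)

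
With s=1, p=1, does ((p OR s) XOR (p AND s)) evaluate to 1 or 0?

Substituting: ((1 OR 1) XOR (1 AND 1))
= 0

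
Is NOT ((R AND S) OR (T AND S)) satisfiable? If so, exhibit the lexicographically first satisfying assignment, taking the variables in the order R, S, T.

R=0, S=0, T=0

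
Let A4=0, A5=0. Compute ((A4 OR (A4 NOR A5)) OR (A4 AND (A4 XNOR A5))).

Substituting: ((0 OR (0 NOR 0)) OR (0 AND (0 XNOR 0)))
= 1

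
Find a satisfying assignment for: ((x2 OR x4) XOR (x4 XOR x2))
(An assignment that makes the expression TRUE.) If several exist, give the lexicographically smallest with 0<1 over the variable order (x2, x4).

x2=1, x4=1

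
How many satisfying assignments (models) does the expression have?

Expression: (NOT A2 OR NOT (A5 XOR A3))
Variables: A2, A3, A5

Satisfying assignments: (0,0,0), (0,0,1), (0,1,0), (0,1,1), (1,0,0), (1,1,1)
Count: 6 out of 8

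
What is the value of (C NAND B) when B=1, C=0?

Substituting: (0 NAND 1)
= 1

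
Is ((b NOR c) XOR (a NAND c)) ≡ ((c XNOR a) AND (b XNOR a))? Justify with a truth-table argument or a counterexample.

No. Counterexample: with b=0, c=0, a=0, Expression 1 = 0 but Expression 2 = 1.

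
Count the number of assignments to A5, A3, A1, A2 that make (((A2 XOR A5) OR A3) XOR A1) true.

Satisfying assignments: (0,0,0,1), (0,0,1,0), (0,1,0,0), (0,1,0,1), (1,0,0,0), (1,0,1,1), (1,1,0,0), (1,1,0,1)
Count: 8 out of 16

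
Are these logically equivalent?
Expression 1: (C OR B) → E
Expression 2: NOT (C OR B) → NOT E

No, Inverse is not equivalent to original (counterexample: E=0, B=0, C=1)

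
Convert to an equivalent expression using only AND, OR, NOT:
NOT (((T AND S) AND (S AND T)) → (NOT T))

((T AND S) AND (S AND T)) AND T
(Negated implication: NOT(A → B) = A AND NOT B)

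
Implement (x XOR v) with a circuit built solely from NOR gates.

((((x NOR v) NOR (x NOR v)) NOR ((x NOR v) NOR (x NOR v))) NOR ((((x NOR x) NOR (v NOR v)) NOR ((x NOR x) NOR (v NOR v))) NOR (((x NOR x) NOR (v NOR v)) NOR ((x NOR x) NOR (v NOR v)))))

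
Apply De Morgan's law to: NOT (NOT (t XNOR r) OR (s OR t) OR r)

(t XNOR r) AND NOT (s OR t) AND NOT r
De Morgan's: NOT(OR of terms) = AND of negations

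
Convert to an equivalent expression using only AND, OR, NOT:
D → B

NOT D OR B
(Implication elimination: A → B = NOT A OR B)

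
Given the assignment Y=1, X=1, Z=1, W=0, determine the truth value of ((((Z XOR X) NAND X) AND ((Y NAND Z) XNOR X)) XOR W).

Substituting: ((((1 XOR 1) NAND 1) AND ((1 NAND 1) XNOR 1)) XOR 0)
= 0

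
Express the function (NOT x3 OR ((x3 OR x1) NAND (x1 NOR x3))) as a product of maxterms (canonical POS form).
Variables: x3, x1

ΠM() = TRUE (no maxterms)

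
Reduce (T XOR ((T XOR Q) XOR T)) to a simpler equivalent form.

By XOR self-cancellation ((E XOR v) XOR v = E):
= (T XOR Q)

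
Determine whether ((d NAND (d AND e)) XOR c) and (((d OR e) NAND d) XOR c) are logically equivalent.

No. Counterexample: with c=0, e=0, d=1, Expression 1 = 1 but Expression 2 = 0.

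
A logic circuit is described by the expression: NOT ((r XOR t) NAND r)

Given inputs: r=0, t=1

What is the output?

Substituting: NOT ((0 XOR 1) NAND 0)
= 0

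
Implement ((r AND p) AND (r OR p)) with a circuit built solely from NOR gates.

((((r NOR r) NOR (p NOR p)) NOR ((r NOR r) NOR (p NOR p))) NOR (((r NOR p) NOR (r NOR p)) NOR ((r NOR p) NOR (r NOR p))))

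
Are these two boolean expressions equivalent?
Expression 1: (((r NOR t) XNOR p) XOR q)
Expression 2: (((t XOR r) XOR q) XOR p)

No. Counterexample: with t=1, q=0, r=1, p=0, Expression 1 = 1 but Expression 2 = 0.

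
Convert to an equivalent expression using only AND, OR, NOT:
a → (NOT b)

NOT a OR (NOT b)
(Implication elimination: A → B = NOT A OR B)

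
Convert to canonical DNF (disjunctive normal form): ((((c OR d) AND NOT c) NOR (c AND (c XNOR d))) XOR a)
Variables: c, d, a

(NOT c AND NOT d AND NOT a) OR (NOT c AND d AND a) OR (c AND NOT d AND NOT a) OR (c AND d AND a)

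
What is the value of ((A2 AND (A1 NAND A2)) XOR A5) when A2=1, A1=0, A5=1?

Substituting: ((1 AND (0 NAND 1)) XOR 1)
= 0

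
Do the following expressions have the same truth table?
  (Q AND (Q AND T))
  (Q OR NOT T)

No. Counterexample: with T=0, Q=0, Expression 1 = 0 but Expression 2 = 1.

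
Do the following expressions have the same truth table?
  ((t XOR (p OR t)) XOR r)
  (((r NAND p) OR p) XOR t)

No. Counterexample: with t=0, r=0, p=0, Expression 1 = 0 but Expression 2 = 1.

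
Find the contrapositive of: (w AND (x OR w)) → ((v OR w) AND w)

Contrapositive: NOT ((v OR w) AND w) → NOT (w AND (x OR w))
Note: A statement and its contrapositive are logically equivalent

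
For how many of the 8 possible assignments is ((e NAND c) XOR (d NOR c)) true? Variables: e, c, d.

Satisfying assignments: (0,0,1), (0,1,0), (0,1,1), (1,0,1)
Count: 4 out of 8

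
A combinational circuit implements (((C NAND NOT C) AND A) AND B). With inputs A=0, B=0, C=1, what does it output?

Substituting: (((1 NAND NOT 1) AND 0) AND 0)
= 0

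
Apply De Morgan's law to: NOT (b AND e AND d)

NOT b OR NOT e OR NOT d
De Morgan's: NOT(AND of terms) = OR of negations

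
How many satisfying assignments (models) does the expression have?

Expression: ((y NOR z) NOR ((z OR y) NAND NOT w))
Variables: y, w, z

Satisfying assignments: (0,0,1), (1,0,0), (1,0,1)
Count: 3 out of 8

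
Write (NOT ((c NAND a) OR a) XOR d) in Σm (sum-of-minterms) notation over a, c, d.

Σm(1, 3, 5, 7) = (NOT a AND NOT c AND d) OR (NOT a AND c AND d) OR (a AND NOT c AND d) OR (a AND c AND d)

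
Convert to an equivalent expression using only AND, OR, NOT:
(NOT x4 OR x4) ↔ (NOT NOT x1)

((NOT x4 OR x4) AND (NOT NOT x1)) OR (NOT (NOT x4 OR x4) AND NOT x1)
(Biconditional = both true or both false)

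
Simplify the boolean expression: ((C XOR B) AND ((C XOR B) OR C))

By absorption (E AND (E OR v) = E):
= (C XOR B)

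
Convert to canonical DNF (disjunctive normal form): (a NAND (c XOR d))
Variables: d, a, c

(NOT d AND NOT a AND NOT c) OR (NOT d AND NOT a AND c) OR (NOT d AND a AND NOT c) OR (d AND NOT a AND NOT c) OR (d AND NOT a AND c) OR (d AND a AND c)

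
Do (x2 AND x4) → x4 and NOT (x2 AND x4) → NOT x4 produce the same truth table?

No, Inverse is not equivalent to original (counterexample: x4=1, x2=0)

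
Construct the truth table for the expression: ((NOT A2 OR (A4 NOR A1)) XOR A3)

A4 | A1 | A3 | A2 | Output
--------------------------
0 | 0 | 0 | 0 | 1
0 | 0 | 0 | 1 | 1
0 | 0 | 1 | 0 | 0
0 | 0 | 1 | 1 | 0
0 | 1 | 0 | 0 | 1
0 | 1 | 0 | 1 | 0
0 | 1 | 1 | 0 | 0
0 | 1 | 1 | 1 | 1
1 | 0 | 0 | 0 | 1
1 | 0 | 0 | 1 | 0
1 | 0 | 1 | 0 | 0
1 | 0 | 1 | 1 | 1
1 | 1 | 0 | 0 | 1
1 | 1 | 0 | 1 | 0
1 | 1 | 1 | 0 | 0
1 | 1 | 1 | 1 | 1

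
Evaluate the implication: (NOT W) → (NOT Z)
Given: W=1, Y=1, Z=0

Antecedent (NOT W) = 0; consequent (NOT Z) = 1.
0 → 1 = 1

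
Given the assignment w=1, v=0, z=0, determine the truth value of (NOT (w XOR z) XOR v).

Substituting: (NOT (1 XOR 0) XOR 0)
= 0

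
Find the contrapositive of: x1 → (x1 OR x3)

Contrapositive: NOT (x1 OR x3) → NOT x1
Note: A statement and its contrapositive are logically equivalent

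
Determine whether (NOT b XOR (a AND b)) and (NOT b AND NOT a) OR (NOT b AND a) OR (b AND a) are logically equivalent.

Yes, they are equivalent — the two output columns agree on all 4 assignments:
b | a | Expression 1 | Expression 2
-----------------------------------
0 | 0 | 1 | 1
0 | 1 | 1 | 1
1 | 0 | 0 | 0
1 | 1 | 1 | 1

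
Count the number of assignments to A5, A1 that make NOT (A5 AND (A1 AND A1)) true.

Satisfying assignments: (0,0), (0,1), (1,0)
Count: 3 out of 4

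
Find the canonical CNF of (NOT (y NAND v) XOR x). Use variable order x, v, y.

(x OR v OR y) AND (x OR v OR NOT y) AND (x OR NOT v OR y) AND (NOT x OR NOT v OR NOT y)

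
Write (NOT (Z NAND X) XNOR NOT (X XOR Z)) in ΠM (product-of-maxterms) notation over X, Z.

ΠM(0) = (X OR Z)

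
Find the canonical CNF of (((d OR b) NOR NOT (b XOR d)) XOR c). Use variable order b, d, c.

(b OR d OR c) AND (b OR NOT d OR c) AND (NOT b OR d OR c) AND (NOT b OR NOT d OR c)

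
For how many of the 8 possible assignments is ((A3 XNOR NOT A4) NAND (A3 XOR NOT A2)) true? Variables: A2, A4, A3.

Satisfying assignments: (0,0,0), (0,0,1), (0,1,1), (1,0,0), (1,1,0), (1,1,1)
Count: 6 out of 8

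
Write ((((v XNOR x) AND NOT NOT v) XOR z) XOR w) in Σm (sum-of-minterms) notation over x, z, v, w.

Σm(1, 3, 4, 6, 9, 10, 12, 15) = (NOT x AND NOT z AND NOT v AND w) OR (NOT x AND NOT z AND v AND w) OR (NOT x AND z AND NOT v AND NOT w) OR (NOT x AND z AND v AND NOT w) OR (x AND NOT z AND NOT v AND w) OR (x AND NOT z AND v AND NOT w) OR (x AND z AND NOT v AND NOT w) OR (x AND z AND v AND w)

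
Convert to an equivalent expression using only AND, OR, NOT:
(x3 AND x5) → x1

NOT (x3 AND x5) OR x1
(Implication elimination: A → B = NOT A OR B)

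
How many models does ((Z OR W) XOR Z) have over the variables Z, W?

Satisfying assignments: (0,1)
Count: 1 out of 4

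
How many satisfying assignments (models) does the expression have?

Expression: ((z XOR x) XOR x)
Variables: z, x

Satisfying assignments: (1,0), (1,1)
Count: 2 out of 4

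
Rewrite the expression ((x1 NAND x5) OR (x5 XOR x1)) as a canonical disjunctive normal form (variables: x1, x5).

(NOT x1 AND NOT x5) OR (NOT x1 AND x5) OR (x1 AND NOT x5)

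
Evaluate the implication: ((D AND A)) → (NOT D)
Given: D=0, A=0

Antecedent ((D AND A)) = 0; consequent (NOT D) = 1.
0 → 1 = 1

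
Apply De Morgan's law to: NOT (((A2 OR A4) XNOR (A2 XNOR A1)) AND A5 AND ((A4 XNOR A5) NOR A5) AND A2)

NOT ((A2 OR A4) XNOR (A2 XNOR A1)) OR NOT A5 OR NOT ((A4 XNOR A5) NOR A5) OR NOT A2
De Morgan's: NOT(AND of terms) = OR of negations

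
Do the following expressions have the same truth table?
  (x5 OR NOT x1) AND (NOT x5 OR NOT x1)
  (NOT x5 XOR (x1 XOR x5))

Yes, they are equivalent — the two output columns agree on all 4 assignments:
x5 | x1 | Expression 1 | Expression 2
-------------------------------------
0 | 0 | 1 | 1
0 | 1 | 0 | 0
1 | 0 | 1 | 1
1 | 1 | 0 | 0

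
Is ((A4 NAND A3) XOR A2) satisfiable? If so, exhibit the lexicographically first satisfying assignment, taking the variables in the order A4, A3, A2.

A4=0, A3=0, A2=0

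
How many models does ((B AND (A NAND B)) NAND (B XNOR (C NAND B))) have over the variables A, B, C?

Satisfying assignments: (0,0,0), (0,0,1), (0,1,1), (1,0,0), (1,0,1), (1,1,0), (1,1,1)
Count: 7 out of 8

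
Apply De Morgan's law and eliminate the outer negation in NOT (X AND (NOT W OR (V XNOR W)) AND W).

NOT X OR NOT (NOT W OR (V XNOR W)) OR NOT W
De Morgan's: NOT(AND of terms) = OR of negations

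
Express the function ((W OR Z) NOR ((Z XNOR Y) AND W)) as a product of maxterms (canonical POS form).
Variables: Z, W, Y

ΠM(2, 3, 4, 5, 6, 7) = (Z OR NOT W OR Y) AND (Z OR NOT W OR NOT Y) AND (NOT Z OR W OR Y) AND (NOT Z OR W OR NOT Y) AND (NOT Z OR NOT W OR Y) AND (NOT Z OR NOT W OR NOT Y)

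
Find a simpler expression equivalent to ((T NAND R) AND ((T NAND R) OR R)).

By absorption (E AND (E OR v) = E):
= (T NAND R)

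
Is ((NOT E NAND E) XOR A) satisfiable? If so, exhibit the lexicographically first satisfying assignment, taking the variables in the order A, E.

A=0, E=0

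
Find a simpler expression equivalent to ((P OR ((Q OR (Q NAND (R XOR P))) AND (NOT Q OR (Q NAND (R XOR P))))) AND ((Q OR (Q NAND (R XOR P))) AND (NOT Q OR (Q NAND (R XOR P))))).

By absorption (E AND (E OR v) = E) then distribution ((E OR v) AND (E OR NOT v) = E):
= (Q NAND (R XOR P))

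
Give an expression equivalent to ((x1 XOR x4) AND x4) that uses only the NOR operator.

((((((x1 NOR x4) NOR (x1 NOR x4)) NOR ((x1 NOR x4) NOR (x1 NOR x4))) NOR ((((x1 NOR x1) NOR (x4 NOR x4)) NOR ((x1 NOR x1) NOR (x4 NOR x4))) NOR (((x1 NOR x1) NOR (x4 NOR x4)) NOR ((x1 NOR x1) NOR (x4 NOR x4))))) NOR ((((x1 NOR x4) NOR (x1 NOR x4)) NOR ((x1 NOR x4) NOR (x1 NOR x4))) NOR ((((x1 NOR x1) NOR (x4 NOR x4)) NOR ((x1 NOR x1) NOR (x4 NOR x4))) NOR (((x1 NOR x1) NOR (x4 NOR x4)) NOR ((x1 NOR x1) NOR (x4 NOR x4)))))) NOR (x4 NOR x4))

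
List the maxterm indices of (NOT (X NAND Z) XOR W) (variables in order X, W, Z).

ΠM(0, 1, 4, 7) = (X OR W OR Z) AND (X OR W OR NOT Z) AND (NOT X OR W OR Z) AND (NOT X OR NOT W OR NOT Z)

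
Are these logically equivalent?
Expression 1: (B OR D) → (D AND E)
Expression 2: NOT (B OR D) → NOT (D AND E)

No, Inverse is not equivalent to original (counterexample: E=0, D=0, B=1)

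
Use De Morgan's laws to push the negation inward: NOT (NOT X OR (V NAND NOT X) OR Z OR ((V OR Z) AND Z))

X AND NOT (V NAND NOT X) AND NOT Z AND NOT ((V OR Z) AND Z)
De Morgan's: NOT(OR of terms) = AND of negations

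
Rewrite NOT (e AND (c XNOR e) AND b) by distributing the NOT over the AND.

NOT e OR NOT (c XNOR e) OR NOT b
De Morgan's: NOT(AND of terms) = OR of negations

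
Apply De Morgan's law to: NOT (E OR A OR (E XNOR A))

NOT E AND NOT A AND NOT (E XNOR A)
De Morgan's: NOT(OR of terms) = AND of negations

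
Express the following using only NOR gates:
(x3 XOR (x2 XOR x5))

((((x3 NOR ((((x2 NOR x5) NOR (x2 NOR x5)) NOR ((x2 NOR x5) NOR (x2 NOR x5))) NOR ((((x2 NOR x2) NOR (x5 NOR x5)) NOR ((x2 NOR x2) NOR (x5 NOR x5))) NOR (((x2 NOR x2) NOR (x5 NOR x5)) NOR ((x2 NOR x2) NOR (x5 NOR x5)))))) NOR (x3 NOR ((((x2 NOR x5) NOR (x2 NOR x5)) NOR ((x2 NOR x5) NOR (x2 NOR x5))) NOR ((((x2 NOR x2) NOR (x5 NOR x5)) NOR ((x2 NOR x2) NOR (x5 NOR x5))) NOR (((x2 NOR x2) NOR (x5 NOR x5)) NOR ((x2 NOR x2) NOR (x5 NOR x5))))))) NOR ((x3 NOR ((((x2 NOR x5) NOR (x2 NOR x5)) NOR ((x2 NOR x5) NOR (x2 NOR x5))) NOR ((((x2 NOR x2) NOR (x5 NOR x5)) NOR ((x2 NOR x2) NOR (x5 NOR x5))) NOR (((x2 NOR x2) NOR (x5 NOR x5)) NOR ((x2 NOR x2) NOR (x5 NOR x5)))))) NOR (x3 NOR ((((x2 NOR x5) NOR (x2 NOR x5)) NOR ((x2 NOR x5) NOR (x2 NOR x5))) NOR ((((x2 NOR x2) NOR (x5 NOR x5)) NOR ((x2 NOR x2) NOR (x5 NOR x5))) NOR (((x2 NOR x2) NOR (x5 NOR x5)) NOR ((x2 NOR x2) NOR (x5 NOR x5)))))))) NOR ((((x3 NOR x3) NOR (((((x2 NOR x5) NOR (x2 NOR x5)) NOR ((x2 NOR x5) NOR (x2 NOR x5))) NOR ((((x2 NOR x2) NOR (x5 NOR x5)) NOR ((x2 NOR x2) NOR (x5 NOR x5))) NOR (((x2 NOR x2) NOR (x5 NOR x5)) NOR ((x2 NOR x2) NOR (x5 NOR x5))))) NOR ((((x2 NOR x5) NOR (x2 NOR x5)) NOR ((x2 NOR x5) NOR (x2 NOR x5))) NOR ((((x2 NOR x2) NOR (x5 NOR x5)) NOR ((x2 NOR x2) NOR (x5 NOR x5))) NOR (((x2 NOR x2) NOR (x5 NOR x5)) NOR ((x2 NOR x2) NOR (x5 NOR x5))))))) NOR ((x3 NOR x3) NOR (((((x2 NOR x5) NOR (x2 NOR x5)) NOR ((x2 NOR x5) NOR (x2 NOR x5))) NOR ((((x2 NOR x2) NOR (x5 NOR x5)) NOR ((x2 NOR x2) NOR (x5 NOR x5))) NOR (((x2 NOR x2) NOR (x5 NOR x5)) NOR ((x2 NOR x2) NOR (x5 NOR x5))))) NOR ((((x2 NOR x5) NOR (x2 NOR x5)) NOR ((x2 NOR x5) NOR (x2 NOR x5))) NOR ((((x2 NOR x2) NOR (x5 NOR x5)) NOR ((x2 NOR x2) NOR (x5 NOR x5))) NOR (((x2 NOR x2) NOR (x5 NOR x5)) NOR ((x2 NOR x2) NOR (x5 NOR x5)))))))) NOR (((x3 NOR x3) NOR (((((x2 NOR x5) NOR (x2 NOR x5)) NOR ((x2 NOR x5) NOR (x2 NOR x5))) NOR ((((x2 NOR x2) NOR (x5 NOR x5)) NOR ((x2 NOR x2) NOR (x5 NOR x5))) NOR (((x2 NOR x2) NOR (x5 NOR x5)) NOR ((x2 NOR x2) NOR (x5 NOR x5))))) NOR ((((x2 NOR x5) NOR (x2 NOR x5)) NOR ((x2 NOR x5) NOR (x2 NOR x5))) NOR ((((x2 NOR x2) NOR (x5 NOR x5)) NOR ((x2 NOR x2) NOR (x5 NOR x5))) NOR (((x2 NOR x2) NOR (x5 NOR x5)) NOR ((x2 NOR x2) NOR (x5 NOR x5))))))) NOR ((x3 NOR x3) NOR (((((x2 NOR x5) NOR (x2 NOR x5)) NOR ((x2 NOR x5) NOR (x2 NOR x5))) NOR ((((x2 NOR x2) NOR (x5 NOR x5)) NOR ((x2 NOR x2) NOR (x5 NOR x5))) NOR (((x2 NOR x2) NOR (x5 NOR x5)) NOR ((x2 NOR x2) NOR (x5 NOR x5))))) NOR ((((x2 NOR x5) NOR (x2 NOR x5)) NOR ((x2 NOR x5) NOR (x2 NOR x5))) NOR ((((x2 NOR x2) NOR (x5 NOR x5)) NOR ((x2 NOR x2) NOR (x5 NOR x5))) NOR (((x2 NOR x2) NOR (x5 NOR x5)) NOR ((x2 NOR x2) NOR (x5 NOR x5))))))))))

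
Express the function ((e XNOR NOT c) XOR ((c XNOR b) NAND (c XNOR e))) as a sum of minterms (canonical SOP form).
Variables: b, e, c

Σm(3, 4) = (NOT b AND e AND c) OR (b AND NOT e AND NOT c)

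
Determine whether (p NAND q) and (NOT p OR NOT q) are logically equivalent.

Yes, they are equivalent — the two output columns agree on all 4 assignments:
p | q | Expression 1 | Expression 2
-----------------------------------
0 | 0 | 1 | 1
0 | 1 | 1 | 1
1 | 0 | 1 | 1
1 | 1 | 0 | 0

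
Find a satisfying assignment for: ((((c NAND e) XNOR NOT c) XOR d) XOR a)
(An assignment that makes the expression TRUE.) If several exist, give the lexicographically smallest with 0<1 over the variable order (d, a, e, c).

d=0, a=0, e=0, c=0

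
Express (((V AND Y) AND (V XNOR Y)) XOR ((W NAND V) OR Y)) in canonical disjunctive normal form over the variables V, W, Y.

(NOT V AND NOT W AND NOT Y) OR (NOT V AND NOT W AND Y) OR (NOT V AND W AND NOT Y) OR (NOT V AND W AND Y) OR (V AND NOT W AND NOT Y)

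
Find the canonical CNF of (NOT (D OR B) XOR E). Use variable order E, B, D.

(E OR B OR NOT D) AND (E OR NOT B OR D) AND (E OR NOT B OR NOT D) AND (NOT E OR B OR D)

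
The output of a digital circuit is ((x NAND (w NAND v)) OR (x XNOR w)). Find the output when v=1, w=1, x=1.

Substituting: ((1 NAND (1 NAND 1)) OR (1 XNOR 1))
= 1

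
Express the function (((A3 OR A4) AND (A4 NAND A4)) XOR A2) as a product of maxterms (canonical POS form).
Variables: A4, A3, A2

ΠM(0, 3, 4, 6) = (A4 OR A3 OR A2) AND (A4 OR NOT A3 OR NOT A2) AND (NOT A4 OR A3 OR A2) AND (NOT A4 OR NOT A3 OR A2)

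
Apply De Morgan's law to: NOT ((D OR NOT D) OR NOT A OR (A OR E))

NOT (D OR NOT D) AND A AND NOT (A OR E)
De Morgan's: NOT(OR of terms) = AND of negations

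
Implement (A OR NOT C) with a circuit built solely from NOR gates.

((A NOR (C NOR C)) NOR (A NOR (C NOR C)))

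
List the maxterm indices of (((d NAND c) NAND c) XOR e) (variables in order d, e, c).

ΠM(1, 2, 6, 7) = (d OR e OR NOT c) AND (d OR NOT e OR c) AND (NOT d OR NOT e OR c) AND (NOT d OR NOT e OR NOT c)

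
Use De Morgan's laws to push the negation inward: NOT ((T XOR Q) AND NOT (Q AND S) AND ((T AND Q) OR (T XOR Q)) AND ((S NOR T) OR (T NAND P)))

NOT (T XOR Q) OR (Q AND S) OR NOT ((T AND Q) OR (T XOR Q)) OR NOT ((S NOR T) OR (T NAND P))
De Morgan's: NOT(AND of terms) = OR of negations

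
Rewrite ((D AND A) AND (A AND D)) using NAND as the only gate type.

((((D NAND A) NAND (D NAND A)) NAND ((A NAND D) NAND (A NAND D))) NAND (((D NAND A) NAND (D NAND A)) NAND ((A NAND D) NAND (A NAND D))))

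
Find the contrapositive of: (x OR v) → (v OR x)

Contrapositive: NOT (v OR x) → NOT (x OR v)
Note: A statement and its contrapositive are logically equivalent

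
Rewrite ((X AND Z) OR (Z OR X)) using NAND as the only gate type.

((((X NAND Z) NAND (X NAND Z)) NAND ((X NAND Z) NAND (X NAND Z))) NAND (((Z NAND Z) NAND (X NAND X)) NAND ((Z NAND Z) NAND (X NAND X))))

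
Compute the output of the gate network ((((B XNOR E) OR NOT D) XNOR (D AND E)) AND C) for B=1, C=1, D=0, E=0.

Substituting: ((((1 XNOR 0) OR NOT 0) XNOR (0 AND 0)) AND 1)
= 0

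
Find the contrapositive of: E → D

Contrapositive: NOT D → NOT E
Note: A statement and its contrapositive are logically equivalent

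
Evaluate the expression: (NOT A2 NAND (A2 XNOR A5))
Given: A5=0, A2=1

Substituting: (NOT 1 NAND (1 XNOR 0))
= 1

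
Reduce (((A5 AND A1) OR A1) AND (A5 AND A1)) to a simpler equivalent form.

By absorption (E AND (E OR v) = E):
= (A5 AND A1)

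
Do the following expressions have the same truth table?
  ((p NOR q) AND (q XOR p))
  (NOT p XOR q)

No. Counterexample: with q=0, p=0, Expression 1 = 0 but Expression 2 = 1.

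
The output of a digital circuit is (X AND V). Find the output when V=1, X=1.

Substituting: (1 AND 1)
= 1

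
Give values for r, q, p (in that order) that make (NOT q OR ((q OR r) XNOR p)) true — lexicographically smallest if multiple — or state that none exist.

r=0, q=0, p=0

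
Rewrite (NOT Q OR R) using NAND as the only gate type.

(((Q NAND Q) NAND (Q NAND Q)) NAND (R NAND R))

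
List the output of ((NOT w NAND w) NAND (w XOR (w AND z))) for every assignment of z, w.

z | w | Output
--------------
0 | 0 | 1
0 | 1 | 0
1 | 0 | 1
1 | 1 | 1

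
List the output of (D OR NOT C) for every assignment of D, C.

D | C | Output
--------------
0 | 0 | 1
0 | 1 | 0
1 | 0 | 1
1 | 1 | 1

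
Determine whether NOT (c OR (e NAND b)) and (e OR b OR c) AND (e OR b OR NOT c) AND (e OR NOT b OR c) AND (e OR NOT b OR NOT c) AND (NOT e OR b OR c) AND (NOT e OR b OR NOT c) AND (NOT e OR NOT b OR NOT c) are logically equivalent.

Yes, they are equivalent — the two output columns agree on all 8 assignments:
e | b | c | Expression 1 | Expression 2
---------------------------------------
0 | 0 | 0 | 0 | 0
0 | 0 | 1 | 0 | 0
0 | 1 | 0 | 0 | 0
0 | 1 | 1 | 0 | 0
1 | 0 | 0 | 0 | 0
1 | 0 | 1 | 0 | 0
1 | 1 | 0 | 1 | 1
1 | 1 | 1 | 0 | 0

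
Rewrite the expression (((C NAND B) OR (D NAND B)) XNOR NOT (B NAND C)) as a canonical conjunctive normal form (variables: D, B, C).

(D OR B OR C) AND (D OR B OR NOT C) AND (D OR NOT B OR C) AND (NOT D OR B OR C) AND (NOT D OR B OR NOT C) AND (NOT D OR NOT B OR C) AND (NOT D OR NOT B OR NOT C)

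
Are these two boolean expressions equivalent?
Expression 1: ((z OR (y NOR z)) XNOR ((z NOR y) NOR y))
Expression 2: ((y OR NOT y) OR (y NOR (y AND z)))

No. Counterexample: with y=0, z=0, Expression 1 = 0 but Expression 2 = 1.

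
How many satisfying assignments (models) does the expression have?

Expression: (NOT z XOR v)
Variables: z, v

Satisfying assignments: (0,0), (1,1)
Count: 2 out of 4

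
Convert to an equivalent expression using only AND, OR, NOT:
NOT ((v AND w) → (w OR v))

(v AND w) AND NOT (w OR v)
(Negated implication: NOT(A → B) = A AND NOT B)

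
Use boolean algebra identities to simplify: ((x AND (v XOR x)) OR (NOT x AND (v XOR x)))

By distribution ((E AND v) OR (E AND NOT v) = E):
= (v XOR x)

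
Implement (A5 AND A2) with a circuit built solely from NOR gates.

((A5 NOR A5) NOR (A2 NOR A2))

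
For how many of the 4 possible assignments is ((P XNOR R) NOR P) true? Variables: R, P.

Satisfying assignments: (1,0)
Count: 1 out of 4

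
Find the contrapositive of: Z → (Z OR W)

Contrapositive: NOT (Z OR W) → NOT Z
Note: A statement and its contrapositive are logically equivalent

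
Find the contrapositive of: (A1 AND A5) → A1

Contrapositive: NOT A1 → NOT (A1 AND A5)
Note: A statement and its contrapositive are logically equivalent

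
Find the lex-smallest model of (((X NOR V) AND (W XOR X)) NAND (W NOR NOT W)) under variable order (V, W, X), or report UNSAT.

V=0, W=0, X=0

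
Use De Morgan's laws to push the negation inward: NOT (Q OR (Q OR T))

NOT Q AND NOT (Q OR T)
De Morgan's: NOT(OR of terms) = AND of negations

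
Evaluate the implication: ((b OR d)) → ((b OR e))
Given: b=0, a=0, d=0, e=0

Antecedent ((b OR d)) = 0; consequent ((b OR e)) = 0.
0 → 0 = 1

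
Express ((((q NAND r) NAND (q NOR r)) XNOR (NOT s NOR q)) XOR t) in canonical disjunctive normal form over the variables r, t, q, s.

(NOT r AND NOT t AND NOT q AND NOT s) OR (NOT r AND t AND NOT q AND s) OR (NOT r AND t AND q AND NOT s) OR (NOT r AND t AND q AND s) OR (r AND NOT t AND NOT q AND s) OR (r AND t AND NOT q AND NOT s) OR (r AND t AND q AND NOT s) OR (r AND t AND q AND s)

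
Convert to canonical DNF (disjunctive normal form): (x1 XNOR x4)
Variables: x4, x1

(NOT x4 AND NOT x1) OR (x4 AND x1)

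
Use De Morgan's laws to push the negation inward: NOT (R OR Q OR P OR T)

NOT R AND NOT Q AND NOT P AND NOT T
De Morgan's: NOT(OR of terms) = AND of negations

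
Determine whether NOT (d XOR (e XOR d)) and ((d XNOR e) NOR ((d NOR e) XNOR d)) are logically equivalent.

No. Counterexample: with d=0, e=0, Expression 1 = 1 but Expression 2 = 0.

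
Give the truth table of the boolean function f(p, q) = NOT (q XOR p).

p | q | Output
--------------
0 | 0 | 1
0 | 1 | 0
1 | 0 | 0
1 | 1 | 1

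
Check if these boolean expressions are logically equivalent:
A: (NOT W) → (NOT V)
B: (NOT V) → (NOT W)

No, Converse is not equivalent to original (counterexample: W=0, V=1)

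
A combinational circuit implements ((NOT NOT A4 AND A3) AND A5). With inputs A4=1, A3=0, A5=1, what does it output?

Substituting: ((NOT NOT 1 AND 0) AND 1)
= 0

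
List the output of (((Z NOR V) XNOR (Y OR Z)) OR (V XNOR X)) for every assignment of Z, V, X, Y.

Z | V | X | Y | Output
----------------------
0 | 0 | 0 | 0 | 1
0 | 0 | 0 | 1 | 1
0 | 0 | 1 | 0 | 0
0 | 0 | 1 | 1 | 1
0 | 1 | 0 | 0 | 1
0 | 1 | 0 | 1 | 0
0 | 1 | 1 | 0 | 1
0 | 1 | 1 | 1 | 1
1 | 0 | 0 | 0 | 1
1 | 0 | 0 | 1 | 1
1 | 0 | 1 | 0 | 0
1 | 0 | 1 | 1 | 0
1 | 1 | 0 | 0 | 0
1 | 1 | 0 | 1 | 0
1 | 1 | 1 | 0 | 1
1 | 1 | 1 | 1 | 1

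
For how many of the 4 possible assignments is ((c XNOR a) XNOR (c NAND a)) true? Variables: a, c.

Satisfying assignments: (0,0)
Count: 1 out of 4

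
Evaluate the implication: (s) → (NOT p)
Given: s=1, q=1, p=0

Antecedent (s) = 1; consequent (NOT p) = 1.
1 → 1 = 1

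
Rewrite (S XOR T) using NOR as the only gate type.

((((S NOR T) NOR (S NOR T)) NOR ((S NOR T) NOR (S NOR T))) NOR ((((S NOR S) NOR (T NOR T)) NOR ((S NOR S) NOR (T NOR T))) NOR (((S NOR S) NOR (T NOR T)) NOR ((S NOR S) NOR (T NOR T)))))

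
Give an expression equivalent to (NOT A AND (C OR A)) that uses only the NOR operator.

(((A NOR A) NOR (A NOR A)) NOR (((C NOR A) NOR (C NOR A)) NOR ((C NOR A) NOR (C NOR A))))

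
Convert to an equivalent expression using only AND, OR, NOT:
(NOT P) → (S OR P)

P OR (S OR P)
(Implication elimination: A → B = NOT A OR B)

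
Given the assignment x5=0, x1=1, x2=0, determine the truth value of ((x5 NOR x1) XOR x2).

Substituting: ((0 NOR 1) XOR 0)
= 0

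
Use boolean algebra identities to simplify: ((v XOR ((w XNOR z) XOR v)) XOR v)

By XOR self-cancellation ((E XOR v) XOR v = E):
= ((w XNOR z) XOR v)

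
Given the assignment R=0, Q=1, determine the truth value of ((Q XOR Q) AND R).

Substituting: ((1 XOR 1) AND 0)
= 0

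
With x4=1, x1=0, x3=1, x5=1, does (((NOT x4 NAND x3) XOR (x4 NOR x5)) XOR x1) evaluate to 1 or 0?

Substituting: (((NOT 1 NAND 1) XOR (1 NOR 1)) XOR 0)
= 1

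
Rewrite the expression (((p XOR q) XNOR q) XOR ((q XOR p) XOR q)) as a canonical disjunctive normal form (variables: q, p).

(NOT q AND NOT p) OR (NOT q AND p) OR (q AND NOT p) OR (q AND p)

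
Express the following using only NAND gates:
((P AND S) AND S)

((((P NAND S) NAND (P NAND S)) NAND S) NAND (((P NAND S) NAND (P NAND S)) NAND S))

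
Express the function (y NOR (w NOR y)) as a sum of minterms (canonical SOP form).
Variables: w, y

Σm(2) = (w AND NOT y)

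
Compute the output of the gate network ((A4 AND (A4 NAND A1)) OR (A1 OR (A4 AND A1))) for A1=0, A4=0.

Substituting: ((0 AND (0 NAND 0)) OR (0 OR (0 AND 0)))
= 0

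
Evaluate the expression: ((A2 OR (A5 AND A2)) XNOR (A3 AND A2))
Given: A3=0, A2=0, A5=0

Substituting: ((0 OR (0 AND 0)) XNOR (0 AND 0))
= 1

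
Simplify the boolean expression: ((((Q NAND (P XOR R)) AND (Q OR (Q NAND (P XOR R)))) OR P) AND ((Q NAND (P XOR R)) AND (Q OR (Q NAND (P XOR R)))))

By absorption (E AND (E OR v) = E) then absorption (E AND (E OR v) = E):
= (Q NAND (P XOR R))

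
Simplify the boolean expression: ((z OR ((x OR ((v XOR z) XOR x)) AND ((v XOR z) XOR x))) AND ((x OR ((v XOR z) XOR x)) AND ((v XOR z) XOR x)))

By absorption (E AND (E OR v) = E) then absorption (E AND (E OR v) = E):
= ((v XOR z) XOR x)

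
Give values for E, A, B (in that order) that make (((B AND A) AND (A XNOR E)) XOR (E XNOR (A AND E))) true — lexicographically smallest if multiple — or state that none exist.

E=0, A=0, B=0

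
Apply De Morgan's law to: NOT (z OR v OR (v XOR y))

NOT z AND NOT v AND NOT (v XOR y)
De Morgan's: NOT(OR of terms) = AND of negations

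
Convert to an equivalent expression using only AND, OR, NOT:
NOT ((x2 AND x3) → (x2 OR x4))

(x2 AND x3) AND NOT (x2 OR x4)
(Negated implication: NOT(A → B) = A AND NOT B)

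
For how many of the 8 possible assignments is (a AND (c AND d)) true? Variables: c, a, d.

Satisfying assignments: (1,1,1)
Count: 1 out of 8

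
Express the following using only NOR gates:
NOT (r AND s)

(((r NOR r) NOR (s NOR s)) NOR ((r NOR r) NOR (s NOR s)))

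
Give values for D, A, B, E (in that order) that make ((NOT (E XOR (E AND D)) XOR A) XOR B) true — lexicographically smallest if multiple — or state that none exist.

D=0, A=0, B=0, E=0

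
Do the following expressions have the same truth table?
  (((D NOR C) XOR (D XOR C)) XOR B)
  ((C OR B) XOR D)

No. Counterexample: with D=0, B=0, C=0, Expression 1 = 1 but Expression 2 = 0.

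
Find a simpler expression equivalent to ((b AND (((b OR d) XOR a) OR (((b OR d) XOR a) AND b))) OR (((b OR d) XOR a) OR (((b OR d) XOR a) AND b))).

By absorption (E OR (E AND v) = E) then absorption (E OR (E AND v) = E):
= ((b OR d) XOR a)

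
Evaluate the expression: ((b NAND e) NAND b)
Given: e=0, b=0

Substituting: ((0 NAND 0) NAND 0)
= 1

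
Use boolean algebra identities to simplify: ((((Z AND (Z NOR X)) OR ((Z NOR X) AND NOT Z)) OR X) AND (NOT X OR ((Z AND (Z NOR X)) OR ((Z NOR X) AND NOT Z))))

By distribution ((E OR v) AND (E OR NOT v) = E) then distribution ((E AND v) OR (E AND NOT v) = E):
= (Z NOR X)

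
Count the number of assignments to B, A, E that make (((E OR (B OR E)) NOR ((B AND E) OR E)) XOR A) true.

Satisfying assignments: (0,0,0), (0,1,1), (1,1,0), (1,1,1)
Count: 4 out of 8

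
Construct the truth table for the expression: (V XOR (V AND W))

V | W | Output
--------------
0 | 0 | 0
0 | 1 | 0
1 | 0 | 1
1 | 1 | 0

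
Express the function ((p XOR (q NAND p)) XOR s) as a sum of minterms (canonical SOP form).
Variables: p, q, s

Σm(0, 2, 5, 6) = (NOT p AND NOT q AND NOT s) OR (NOT p AND q AND NOT s) OR (p AND NOT q AND s) OR (p AND q AND NOT s)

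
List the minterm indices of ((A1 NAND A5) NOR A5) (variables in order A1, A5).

Σm() = FALSE (no minterms)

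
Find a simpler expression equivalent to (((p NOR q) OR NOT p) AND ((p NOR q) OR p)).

By distribution ((E OR v) AND (E OR NOT v) = E):
= (p NOR q)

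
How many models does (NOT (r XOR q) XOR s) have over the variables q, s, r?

Satisfying assignments: (0,0,0), (0,1,1), (1,0,1), (1,1,0)
Count: 4 out of 8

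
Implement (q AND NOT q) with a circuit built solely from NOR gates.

((q NOR q) NOR ((q NOR q) NOR (q NOR q)))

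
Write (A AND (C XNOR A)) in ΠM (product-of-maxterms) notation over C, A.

ΠM(0, 1, 2) = (C OR A) AND (C OR NOT A) AND (NOT C OR A)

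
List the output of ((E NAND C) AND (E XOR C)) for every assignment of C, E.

C | E | Output
--------------
0 | 0 | 0
0 | 1 | 1
1 | 0 | 1
1 | 1 | 0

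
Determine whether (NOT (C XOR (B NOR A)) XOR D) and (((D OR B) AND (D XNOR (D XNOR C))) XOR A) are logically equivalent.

No. Counterexample: with A=0, B=0, C=0, D=1, Expression 1 = 1 but Expression 2 = 0.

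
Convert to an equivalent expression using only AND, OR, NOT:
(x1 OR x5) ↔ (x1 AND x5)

((x1 OR x5) AND (x1 AND x5)) OR (NOT (x1 OR x5) AND NOT (x1 AND x5))
(Biconditional = both true or both false)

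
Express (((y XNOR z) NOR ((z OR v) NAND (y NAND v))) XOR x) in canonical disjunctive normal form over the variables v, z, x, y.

(NOT v AND NOT z AND x AND NOT y) OR (NOT v AND NOT z AND x AND y) OR (NOT v AND z AND NOT x AND NOT y) OR (NOT v AND z AND x AND y) OR (v AND NOT z AND x AND NOT y) OR (v AND NOT z AND x AND y) OR (v AND z AND NOT x AND NOT y) OR (v AND z AND x AND y)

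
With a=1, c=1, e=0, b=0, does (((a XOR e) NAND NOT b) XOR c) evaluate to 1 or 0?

Substituting: (((1 XOR 0) NAND NOT 0) XOR 1)
= 1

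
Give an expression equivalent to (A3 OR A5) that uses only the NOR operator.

((A3 NOR A5) NOR (A3 NOR A5))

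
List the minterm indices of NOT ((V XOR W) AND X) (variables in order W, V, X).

Σm(0, 1, 2, 4, 6, 7) = (NOT W AND NOT V AND NOT X) OR (NOT W AND NOT V AND X) OR (NOT W AND V AND NOT X) OR (W AND NOT V AND NOT X) OR (W AND V AND NOT X) OR (W AND V AND X)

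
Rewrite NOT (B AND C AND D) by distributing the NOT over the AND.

NOT B OR NOT C OR NOT D
De Morgan's: NOT(AND of terms) = OR of negations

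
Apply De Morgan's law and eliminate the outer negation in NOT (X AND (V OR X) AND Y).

NOT X OR NOT (V OR X) OR NOT Y
De Morgan's: NOT(AND of terms) = OR of negations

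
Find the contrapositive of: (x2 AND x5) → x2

Contrapositive: NOT x2 → NOT (x2 AND x5)
Note: A statement and its contrapositive are logically equivalent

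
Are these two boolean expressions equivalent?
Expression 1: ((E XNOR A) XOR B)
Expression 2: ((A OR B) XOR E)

No. Counterexample: with E=0, A=0, B=0, Expression 1 = 1 but Expression 2 = 0.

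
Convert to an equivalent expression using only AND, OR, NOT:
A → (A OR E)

NOT A OR (A OR E)
(Implication elimination: A → B = NOT A OR B)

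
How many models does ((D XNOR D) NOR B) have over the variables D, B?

No assignment satisfies the expression.
Count: 0 out of 4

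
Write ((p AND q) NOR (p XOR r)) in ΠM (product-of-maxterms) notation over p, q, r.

ΠM(1, 3, 4, 6, 7) = (p OR q OR NOT r) AND (p OR NOT q OR NOT r) AND (NOT p OR q OR r) AND (NOT p OR NOT q OR r) AND (NOT p OR NOT q OR NOT r)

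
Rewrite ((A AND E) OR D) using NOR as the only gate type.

((((A NOR A) NOR (E NOR E)) NOR D) NOR (((A NOR A) NOR (E NOR E)) NOR D))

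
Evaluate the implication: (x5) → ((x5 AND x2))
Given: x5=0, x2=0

Antecedent (x5) = 0; consequent ((x5 AND x2)) = 0.
0 → 0 = 1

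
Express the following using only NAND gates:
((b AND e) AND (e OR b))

((((b NAND e) NAND (b NAND e)) NAND ((e NAND e) NAND (b NAND b))) NAND (((b NAND e) NAND (b NAND e)) NAND ((e NAND e) NAND (b NAND b))))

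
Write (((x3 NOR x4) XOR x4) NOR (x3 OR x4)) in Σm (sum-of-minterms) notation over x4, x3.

Σm() = FALSE (no minterms)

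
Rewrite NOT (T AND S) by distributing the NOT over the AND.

NOT T OR NOT S
De Morgan's: NOT(AND of terms) = OR of negations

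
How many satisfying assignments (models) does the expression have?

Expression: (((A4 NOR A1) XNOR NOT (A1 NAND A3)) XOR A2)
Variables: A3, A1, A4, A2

Satisfying assignments: (0,0,0,1), (0,0,1,0), (0,1,0,0), (0,1,1,0), (1,0,0,1), (1,0,1,0), (1,1,0,1), (1,1,1,1)
Count: 8 out of 16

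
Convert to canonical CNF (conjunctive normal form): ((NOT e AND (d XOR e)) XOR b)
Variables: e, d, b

(e OR d OR b) AND (e OR NOT d OR NOT b) AND (NOT e OR d OR b) AND (NOT e OR NOT d OR b)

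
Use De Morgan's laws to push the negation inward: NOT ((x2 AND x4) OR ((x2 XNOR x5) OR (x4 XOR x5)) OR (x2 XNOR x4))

NOT (x2 AND x4) AND NOT ((x2 XNOR x5) OR (x4 XOR x5)) AND NOT (x2 XNOR x4)
De Morgan's: NOT(OR of terms) = AND of negations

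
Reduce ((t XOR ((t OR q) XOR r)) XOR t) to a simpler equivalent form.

By XOR self-cancellation ((E XOR v) XOR v = E):
= ((t OR q) XOR r)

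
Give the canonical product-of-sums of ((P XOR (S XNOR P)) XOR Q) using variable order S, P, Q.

ΠM(1, 3, 4, 6) = (S OR P OR NOT Q) AND (S OR NOT P OR NOT Q) AND (NOT S OR P OR Q) AND (NOT S OR NOT P OR Q)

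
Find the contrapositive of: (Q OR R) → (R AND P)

Contrapositive: NOT (R AND P) → NOT (Q OR R)
Note: A statement and its contrapositive are logically equivalent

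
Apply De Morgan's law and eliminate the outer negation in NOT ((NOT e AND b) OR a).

NOT (NOT e AND b) AND NOT a
De Morgan's: NOT(OR of terms) = AND of negations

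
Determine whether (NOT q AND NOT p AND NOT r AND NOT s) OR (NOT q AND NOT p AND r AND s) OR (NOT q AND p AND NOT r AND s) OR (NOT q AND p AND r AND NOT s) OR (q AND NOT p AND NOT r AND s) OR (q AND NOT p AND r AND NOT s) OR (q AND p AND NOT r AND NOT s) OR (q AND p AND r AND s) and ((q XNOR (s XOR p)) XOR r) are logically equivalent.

Yes, they are equivalent — the two output columns agree on all 16 assignments:
q | p | r | s | Expression 1 | Expression 2
-------------------------------------------
0 | 0 | 0 | 0 | 1 | 1
0 | 0 | 0 | 1 | 0 | 0
0 | 0 | 1 | 0 | 0 | 0
0 | 0 | 1 | 1 | 1 | 1
0 | 1 | 0 | 0 | 0 | 0
0 | 1 | 0 | 1 | 1 | 1
0 | 1 | 1 | 0 | 1 | 1
0 | 1 | 1 | 1 | 0 | 0
1 | 0 | 0 | 0 | 0 | 0
1 | 0 | 0 | 1 | 1 | 1
1 | 0 | 1 | 0 | 1 | 1
1 | 0 | 1 | 1 | 0 | 0
1 | 1 | 0 | 0 | 1 | 1
1 | 1 | 0 | 1 | 0 | 0
1 | 1 | 1 | 0 | 0 | 0
1 | 1 | 1 | 1 | 1 | 1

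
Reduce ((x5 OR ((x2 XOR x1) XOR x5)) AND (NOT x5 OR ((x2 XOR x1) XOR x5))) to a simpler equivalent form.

By distribution ((E OR v) AND (E OR NOT v) = E):
= ((x2 XOR x1) XOR x5)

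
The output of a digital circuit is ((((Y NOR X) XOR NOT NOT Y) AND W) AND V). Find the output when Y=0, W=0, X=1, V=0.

Substituting: ((((0 NOR 1) XOR NOT NOT 0) AND 0) AND 0)
= 0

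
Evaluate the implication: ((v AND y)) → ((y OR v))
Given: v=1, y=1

Antecedent ((v AND y)) = 1; consequent ((y OR v)) = 1.
1 → 1 = 1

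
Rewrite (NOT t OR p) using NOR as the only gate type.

(((t NOR t) NOR p) NOR ((t NOR t) NOR p))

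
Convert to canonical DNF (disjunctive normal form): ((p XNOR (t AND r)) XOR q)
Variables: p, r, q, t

(NOT p AND NOT r AND NOT q AND NOT t) OR (NOT p AND NOT r AND NOT q AND t) OR (NOT p AND r AND NOT q AND NOT t) OR (NOT p AND r AND q AND t) OR (p AND NOT r AND q AND NOT t) OR (p AND NOT r AND q AND t) OR (p AND r AND NOT q AND t) OR (p AND r AND q AND NOT t)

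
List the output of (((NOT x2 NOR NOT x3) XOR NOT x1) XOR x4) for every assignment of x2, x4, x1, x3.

x2 | x4 | x1 | x3 | Output
--------------------------
0 | 0 | 0 | 0 | 1
0 | 0 | 0 | 1 | 1
0 | 0 | 1 | 0 | 0
0 | 0 | 1 | 1 | 0
0 | 1 | 0 | 0 | 0
0 | 1 | 0 | 1 | 0
0 | 1 | 1 | 0 | 1
0 | 1 | 1 | 1 | 1
1 | 0 | 0 | 0 | 1
1 | 0 | 0 | 1 | 0
1 | 0 | 1 | 0 | 0
1 | 0 | 1 | 1 | 1
1 | 1 | 0 | 0 | 0
1 | 1 | 0 | 1 | 1
1 | 1 | 1 | 0 | 1
1 | 1 | 1 | 1 | 0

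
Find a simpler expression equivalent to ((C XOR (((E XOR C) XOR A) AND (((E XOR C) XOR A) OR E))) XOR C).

By XOR self-cancellation ((E XOR v) XOR v = E) then absorption (E AND (E OR v) = E):
= ((E XOR C) XOR A)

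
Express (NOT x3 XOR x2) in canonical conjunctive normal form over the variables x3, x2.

(x3 OR NOT x2) AND (NOT x3 OR x2)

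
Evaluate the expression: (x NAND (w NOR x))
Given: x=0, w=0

Substituting: (0 NAND (0 NOR 0))
= 1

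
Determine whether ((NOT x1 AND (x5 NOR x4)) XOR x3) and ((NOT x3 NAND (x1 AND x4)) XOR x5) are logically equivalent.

No. Counterexample: with x4=0, x1=0, x3=1, x5=0, Expression 1 = 0 but Expression 2 = 1.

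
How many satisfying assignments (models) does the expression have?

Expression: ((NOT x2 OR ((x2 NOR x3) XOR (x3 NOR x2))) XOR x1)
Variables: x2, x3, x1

Satisfying assignments: (0,0,0), (0,1,0), (1,0,1), (1,1,1)
Count: 4 out of 8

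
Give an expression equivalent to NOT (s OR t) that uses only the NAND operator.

(((s NAND s) NAND (t NAND t)) NAND ((s NAND s) NAND (t NAND t)))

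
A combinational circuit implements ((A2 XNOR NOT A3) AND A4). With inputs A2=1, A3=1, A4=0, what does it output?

Substituting: ((1 XNOR NOT 1) AND 0)
= 0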